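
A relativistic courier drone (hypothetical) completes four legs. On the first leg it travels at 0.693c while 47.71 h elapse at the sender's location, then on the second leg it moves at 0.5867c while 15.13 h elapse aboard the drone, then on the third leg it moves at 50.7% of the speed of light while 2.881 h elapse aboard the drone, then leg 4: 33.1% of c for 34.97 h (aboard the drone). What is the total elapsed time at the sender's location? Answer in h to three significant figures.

Δt = 107 h

Leg 1: 47.71 h is already measured at the sender's location.
Leg 2: γ = 1/√(1 − 0.5867²) = 1/√0.6558 = 1.235; Δt_2 = 1.235 × 15.13 = 18.68 h.
Leg 3: β = 0.507; γ = 1/√(1 − 0.507²) = 1/√0.7430 = 1.160; Δt_3 = 1.160 × 2.881 = 3.342 h.
Leg 4: β = 0.331; γ = 1/√(1 − 0.331²) = 1/√0.8904 = 1.060; Δt_4 = 1.060 × 34.97 = 37.06 h.
Total: 47.71 + 18.68 + 3.342 + 37.06 h.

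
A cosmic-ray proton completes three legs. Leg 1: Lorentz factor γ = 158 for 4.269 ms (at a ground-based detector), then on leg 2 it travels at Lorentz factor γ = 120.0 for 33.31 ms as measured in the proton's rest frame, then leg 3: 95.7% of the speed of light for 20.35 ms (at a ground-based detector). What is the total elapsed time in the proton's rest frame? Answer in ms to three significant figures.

τ = 39.2 ms

Leg 1: γ = 158; τ_1 = 4.269/158.0 = 0.02702 ms.
Leg 2: 33.31 ms is already measured in the proton's rest frame.
Leg 3: β = 0.957; γ = 1/√(1 − 0.957²) = 1/√0.08415 = 3.447; τ_3 = 20.35/3.447 = 5.903 ms.
Total: 0.02702 + 33.31 + 5.903 ms.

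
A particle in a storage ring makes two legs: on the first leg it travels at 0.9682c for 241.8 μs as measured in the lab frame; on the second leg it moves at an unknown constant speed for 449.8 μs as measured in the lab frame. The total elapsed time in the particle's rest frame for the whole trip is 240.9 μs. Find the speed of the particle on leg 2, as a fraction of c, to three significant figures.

β = 0.916

Leg 1: γ = 1/√(1 − 0.9682²) = 1/√0.06259 = 3.997; τ_1 = 241.8/3.997 = 60.49 μs.
Leg 2: speed unknown; τ_2 = 449.8/γ_2.
Total proper time: 60.49 + τ_2 = 240.9, so τ_2 = 240.9 − 60.49 = 180.4 μs.
γ_2 = 449.8/180.4 = 2.493; β = √(1 − 1/γ²) = √0.8391.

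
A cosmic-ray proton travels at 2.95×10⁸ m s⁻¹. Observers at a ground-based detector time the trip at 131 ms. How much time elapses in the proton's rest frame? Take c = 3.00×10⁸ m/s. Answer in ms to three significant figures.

τ = 23.8 ms

β = 2.95×10⁸/3.00×10⁸ = 0.9833; γ = 1/√(1 − 0.9833²) = 5.500
The interval measured at a ground-based detector is the dilated one; the clock in the proton's rest frame measures the proper time τ = Δt/γ = 131/5.500 ms.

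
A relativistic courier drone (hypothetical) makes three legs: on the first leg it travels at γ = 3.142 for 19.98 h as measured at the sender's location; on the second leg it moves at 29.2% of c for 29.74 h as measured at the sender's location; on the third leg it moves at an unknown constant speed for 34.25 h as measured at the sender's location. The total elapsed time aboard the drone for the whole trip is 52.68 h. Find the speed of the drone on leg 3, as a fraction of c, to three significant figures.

β = 0.853

Leg 1: γ = 3.142; τ_1 = 19.98/3.142 = 6.359 h.
Leg 2: β = 0.292; γ = 1/√(1 − 0.292²) = 1/√0.9147 = 1.046; τ_2 = 29.74/1.046 = 28.44 h.
Leg 3: speed unknown; τ_3 = 34.25/γ_3.
Total proper time: 6.359 + 28.44 + τ_3 = 52.68, so τ_3 = 52.68 − 34.80 = 17.88 h.
γ_3 = 34.25/17.88 = 1.916; β = √(1 − 1/γ²) = √0.7276.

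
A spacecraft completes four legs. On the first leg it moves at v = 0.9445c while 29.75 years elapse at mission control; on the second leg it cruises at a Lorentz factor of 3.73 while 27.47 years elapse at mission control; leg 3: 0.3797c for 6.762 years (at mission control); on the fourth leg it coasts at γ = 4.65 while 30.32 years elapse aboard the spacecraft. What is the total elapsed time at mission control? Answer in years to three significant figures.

Leg 1: 29.75 years is already measured at mission control.
Leg 2: 27.47 years is already measured at mission control.
Leg 3: 6.762 years is already measured at mission control.
Leg 4: γ = 4.65; Δt_4 = 4.650 × 30.32 = 141.0 years.
Total: 29.75 + 27.47 + 6.762 + 141.0 years.

Δt = 205 years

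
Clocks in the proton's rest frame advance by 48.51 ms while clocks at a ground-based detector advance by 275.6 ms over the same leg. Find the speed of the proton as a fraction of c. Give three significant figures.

β = 0.984

The proper time is measured in the proton's rest frame (both events occur at the proton's location); Δt is measured at a ground-based detector. γ = Δt/τ = 275.6/48.51 = 5.681.
β = √(1 − 1/γ²) = √(1 − 0.03098) = √0.9690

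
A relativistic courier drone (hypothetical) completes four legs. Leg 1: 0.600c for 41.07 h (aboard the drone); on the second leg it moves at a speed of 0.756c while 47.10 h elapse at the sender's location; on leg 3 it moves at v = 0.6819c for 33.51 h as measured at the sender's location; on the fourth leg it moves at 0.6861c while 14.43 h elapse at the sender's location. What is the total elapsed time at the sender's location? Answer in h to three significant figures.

Leg 1: γ = 1/√(1 − 0.600²) = 5/4 = 1.250; Δt_1 = 1.250 × 41.07 = 51.34 h.
Leg 2: 47.10 h is already measured at the sender's location.
Leg 3: 33.51 h is already measured at the sender's location.
Leg 4: 14.43 h is already measured at the sender's location.
Total: 51.34 + 47.10 + 33.51 + 14.43 h.

Δt = 146 h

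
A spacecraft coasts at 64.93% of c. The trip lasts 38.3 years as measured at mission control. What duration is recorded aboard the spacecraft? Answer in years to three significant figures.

τ = 29.1 years

β = 0.6493; γ = 1/√(1 − 0.6493²) = 1/√0.5784 = 1.315
The interval measured at mission control is the dilated one; the clock aboard the spacecraft measures the proper time τ = Δt/γ = 38.3/1.315 years.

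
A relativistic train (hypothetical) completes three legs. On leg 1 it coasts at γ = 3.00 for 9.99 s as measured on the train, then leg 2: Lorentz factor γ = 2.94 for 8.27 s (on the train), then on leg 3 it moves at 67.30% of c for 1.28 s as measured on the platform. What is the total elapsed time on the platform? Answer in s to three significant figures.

Leg 1: γ = 3.00; Δt_1 = 3.000 × 9.99 = 29.97 s.
Leg 2: γ = 2.94; Δt_2 = 2.940 × 8.27 = 24.31 s.
Leg 3: 1.28 s is already measured on the platform.
Total: 29.97 + 24.31 + 1.280 s.

Δt = 55.6 s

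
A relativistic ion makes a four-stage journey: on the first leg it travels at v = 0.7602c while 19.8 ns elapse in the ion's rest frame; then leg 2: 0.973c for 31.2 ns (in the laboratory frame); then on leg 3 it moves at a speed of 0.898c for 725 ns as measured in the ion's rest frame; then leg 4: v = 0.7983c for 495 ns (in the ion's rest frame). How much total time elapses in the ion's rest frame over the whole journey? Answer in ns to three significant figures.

Leg 1: 19.8 ns is already measured in the ion's rest frame.
Leg 2: γ = 1/√(1 − 0.973²) = 1/√0.05327 = 4.333; τ_2 = 31.2/4.333 = 7.201 ns.
Leg 3: 725 ns is already measured in the ion's rest frame.
Leg 4: 495 ns is already measured in the ion's rest frame.
Total: 19.80 + 7.201 + 725.0 + 495.0 ns.

τ = 1250 ns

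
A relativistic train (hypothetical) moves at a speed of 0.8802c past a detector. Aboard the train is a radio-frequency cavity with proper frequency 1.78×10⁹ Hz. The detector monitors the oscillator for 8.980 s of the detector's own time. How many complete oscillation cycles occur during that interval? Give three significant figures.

γ = 1/√(1 − 0.8802²) = 1/√0.2252 = 2.107
During 8.980 s of lab time, the oscillator's proper time advances by τ = Δt/γ = 8.980/2.107 = 4.262 s = 4.262×10⁰ s.
N = f × τ = 1.78×10⁹ × 4.262×10⁰ = 7.586×10⁹.

N = 7.59×10⁹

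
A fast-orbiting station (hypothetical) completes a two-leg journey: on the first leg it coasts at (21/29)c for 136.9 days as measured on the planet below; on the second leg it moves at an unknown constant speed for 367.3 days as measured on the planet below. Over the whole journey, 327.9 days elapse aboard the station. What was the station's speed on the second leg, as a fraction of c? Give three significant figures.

β = 0.772

Leg 1: γ = 1/√(1 − (21/29)²) = 29/20 = 1.450; τ_1 = 136.9/1.450 = 94.41 days.
Leg 2: speed unknown; τ_2 = 367.3/γ_2.
Total proper time: 94.41 + τ_2 = 327.9, so τ_2 = 327.9 − 94.41 = 233.5 days.
γ_2 = 367.3/233.5 = 1.573; β = √(1 − 1/γ²) = √0.5959.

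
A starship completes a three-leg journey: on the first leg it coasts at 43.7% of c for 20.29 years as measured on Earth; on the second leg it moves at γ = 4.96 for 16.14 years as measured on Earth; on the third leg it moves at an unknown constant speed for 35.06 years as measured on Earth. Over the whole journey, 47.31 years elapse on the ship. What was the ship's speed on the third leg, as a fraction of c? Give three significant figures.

β = 0.677

Leg 1: β = 0.437; γ = 1/√(1 − 0.437²) = 1/√0.8090 = 1.112; τ_1 = 20.29/1.112 = 18.25 years.
Leg 2: γ = 4.96; τ_2 = 16.14/4.960 = 3.254 years.
Leg 3: speed unknown; τ_3 = 35.06/γ_3.
Total proper time: 18.25 + 3.254 + τ_3 = 47.31, so τ_3 = 47.31 − 21.50 = 25.81 years.
γ_3 = 35.06/25.81 = 1.359; β = √(1 − 1/γ²) = √0.4582.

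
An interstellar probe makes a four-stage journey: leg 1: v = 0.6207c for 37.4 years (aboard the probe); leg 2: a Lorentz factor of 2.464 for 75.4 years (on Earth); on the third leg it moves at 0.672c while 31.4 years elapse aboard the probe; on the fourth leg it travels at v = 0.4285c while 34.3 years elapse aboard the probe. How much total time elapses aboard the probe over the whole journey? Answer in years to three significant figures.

Leg 1: 37.4 years is already measured aboard the probe.
Leg 2: γ = 2.464; τ_2 = 75.4/2.464 = 30.60 years.
Leg 3: 31.4 years is already measured aboard the probe.
Leg 4: 34.3 years is already measured aboard the probe.
Total: 37.40 + 30.60 + 31.40 + 34.30 years.

τ = 134 years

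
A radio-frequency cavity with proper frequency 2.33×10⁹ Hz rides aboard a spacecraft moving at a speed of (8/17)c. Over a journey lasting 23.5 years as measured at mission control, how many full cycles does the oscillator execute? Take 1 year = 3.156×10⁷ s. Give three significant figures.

N = 1.52×10¹⁸

γ = 1/√(1 − (8/17)²) = 17/15 ≈ 1.133
The oscillator's own cycle count is N = f × τ where τ is the proper time aboard the spacecraft. τ = Δt/γ = 23.5/1.133 = 20.74 years = 6.544×10⁸ s.
N = 2.33×10⁹ × 6.544×10⁸ = 1.525×10¹⁸.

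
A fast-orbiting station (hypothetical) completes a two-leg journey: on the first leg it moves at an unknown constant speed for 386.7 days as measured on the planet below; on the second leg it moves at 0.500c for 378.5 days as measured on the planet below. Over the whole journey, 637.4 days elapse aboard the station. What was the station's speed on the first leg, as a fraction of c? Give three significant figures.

Leg 1: speed unknown; τ_1 = 386.7/γ_1.
Leg 2: γ = 1/√(1 − 0.500²) = 1/√0.7500 = 1.155; τ_2 = 378.5/1.155 = 327.8 days.
Total proper time: τ_1 + 327.8 = 637.4, so τ_1 = 637.4 − 327.8 = 309.6 days.
γ_1 = 386.7/309.6 = 1.249; β = √(1 − 1/γ²) = √0.3590.

β = 0.599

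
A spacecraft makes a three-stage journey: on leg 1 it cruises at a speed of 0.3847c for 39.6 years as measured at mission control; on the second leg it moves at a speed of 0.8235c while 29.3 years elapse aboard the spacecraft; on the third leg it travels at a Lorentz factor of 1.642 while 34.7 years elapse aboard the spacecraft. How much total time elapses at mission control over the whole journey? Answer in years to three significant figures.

Δt = 148 years

Leg 1: 39.6 years is already measured at mission control.
Leg 2: γ = 1/√(1 − 0.8235²) = 1/√0.3218 = 1.763; Δt_2 = 1.763 × 29.3 = 51.65 years.
Leg 3: γ = 1.642; Δt_3 = 1.642 × 34.7 = 56.98 years.
Total: 39.60 + 51.65 + 56.98 years.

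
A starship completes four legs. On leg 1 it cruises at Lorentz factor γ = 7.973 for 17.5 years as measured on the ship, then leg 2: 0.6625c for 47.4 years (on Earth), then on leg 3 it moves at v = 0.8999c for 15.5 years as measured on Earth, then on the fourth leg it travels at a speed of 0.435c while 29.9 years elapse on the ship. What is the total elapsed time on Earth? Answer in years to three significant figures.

Leg 1: γ = 7.973; Δt_1 = 7.973 × 17.5 = 139.5 years.
Leg 2: 47.4 years is already measured on Earth.
Leg 3: 15.5 years is already measured on Earth.
Leg 4: γ = 1/√(1 − 0.435²) = 1/√0.8108 = 1.111; Δt_4 = 1.111 × 29.9 = 33.21 years.
Total: 139.5 + 47.40 + 15.50 + 33.21 years.

Δt = 236 years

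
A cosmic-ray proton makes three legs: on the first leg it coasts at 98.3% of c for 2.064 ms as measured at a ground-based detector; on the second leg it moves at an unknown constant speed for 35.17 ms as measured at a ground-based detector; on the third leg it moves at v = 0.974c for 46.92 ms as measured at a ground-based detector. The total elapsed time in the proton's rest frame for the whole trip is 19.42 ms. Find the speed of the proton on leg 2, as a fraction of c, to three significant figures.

β = 0.971

Leg 1: β = 0.983; γ = 1/√(1 − 0.983²) = 1/√0.03371 = 5.446; τ_1 = 2.064/5.446 = 0.3790 ms.
Leg 2: speed unknown; τ_2 = 35.17/γ_2.
Leg 3: γ = 1/√(1 − 0.974²) = 1/√0.05132 = 4.414; τ_3 = 46.92/4.414 = 10.63 ms.
Total proper time: 0.3790 + τ_2 + 10.63 = 19.42, so τ_2 = 19.42 − 11.01 = 8.411 ms.
γ_2 = 35.17/8.411 = 4.181; β = √(1 − 1/γ²) = √0.9428.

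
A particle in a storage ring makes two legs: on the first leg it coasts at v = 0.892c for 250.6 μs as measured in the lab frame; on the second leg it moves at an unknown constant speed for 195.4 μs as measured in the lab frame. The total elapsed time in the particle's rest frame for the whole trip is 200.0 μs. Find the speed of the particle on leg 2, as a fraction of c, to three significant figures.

Leg 1: γ = 1/√(1 − 0.892²) = 1/√0.2043 = 2.212; τ_1 = 250.6/2.212 = 113.3 μs.
Leg 2: speed unknown; τ_2 = 195.4/γ_2.
Total proper time: 113.3 + τ_2 = 200.0, so τ_2 = 200.0 − 113.3 = 86.72 μs.
γ_2 = 195.4/86.72 = 2.253; β = √(1 − 1/γ²) = √0.8030.

β = 0.896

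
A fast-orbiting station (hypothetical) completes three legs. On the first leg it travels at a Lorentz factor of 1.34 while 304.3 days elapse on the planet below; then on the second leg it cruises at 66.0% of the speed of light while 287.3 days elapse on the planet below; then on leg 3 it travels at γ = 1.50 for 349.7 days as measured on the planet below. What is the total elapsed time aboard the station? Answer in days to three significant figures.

Leg 1: γ = 1.34; τ_1 = 304.3/1.340 = 227.1 days.
Leg 2: β = 0.660; γ = 1/√(1 − 0.660²) = 1/√0.5644 = 1.331; τ_2 = 287.3/1.331 = 215.8 days.
Leg 3: γ = 1.50; τ_3 = 349.7/1.500 = 233.1 days.
Total: 227.1 + 215.8 + 233.1 days.

τ = 676 days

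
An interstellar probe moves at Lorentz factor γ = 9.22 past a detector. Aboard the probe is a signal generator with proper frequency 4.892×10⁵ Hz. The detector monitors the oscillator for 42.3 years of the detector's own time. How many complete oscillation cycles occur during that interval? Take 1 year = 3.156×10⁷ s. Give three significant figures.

N = 7.08×10¹³

γ = 9.22
During 42.3 years of lab time, the oscillator's proper time advances by τ = Δt/γ = 42.3/9.220 = 4.588 years = 1.448×10⁸ s.
N = f × τ = 4.892×10⁵ × 1.448×10⁸ = 7.083×10¹³.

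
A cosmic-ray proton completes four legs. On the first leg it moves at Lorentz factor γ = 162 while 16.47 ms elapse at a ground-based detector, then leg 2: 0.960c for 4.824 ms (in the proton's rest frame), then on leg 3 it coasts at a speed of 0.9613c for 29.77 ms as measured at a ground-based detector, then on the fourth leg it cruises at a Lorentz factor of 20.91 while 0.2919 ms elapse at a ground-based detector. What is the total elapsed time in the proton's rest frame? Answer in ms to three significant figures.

τ = 13.1 ms

Leg 1: γ = 162; τ_1 = 16.47/162.0 = 0.1017 ms.
Leg 2: 4.824 ms is already measured in the proton's rest frame.
Leg 3: γ = 1/√(1 − 0.9613²) = 1/√0.07590 = 3.630; τ_3 = 29.77/3.630 = 8.202 ms.
Leg 4: γ = 20.91; τ_4 = 0.2919/20.91 = 0.01396 ms.
Total: 0.1017 + 4.824 + 8.202 + 0.01396 ms.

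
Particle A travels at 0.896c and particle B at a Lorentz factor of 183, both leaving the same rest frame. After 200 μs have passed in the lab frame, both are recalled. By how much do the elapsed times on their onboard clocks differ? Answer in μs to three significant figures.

|τ_A − τ_B| = 87.7 μs

A: γ = 1/√(1 − 0.896²) = 1/√0.1972 = 2.252; τ_A = 200/2.252 = 88.81 μs.
B: γ = 183; τ_B = 200/183.0 = 1.093 μs.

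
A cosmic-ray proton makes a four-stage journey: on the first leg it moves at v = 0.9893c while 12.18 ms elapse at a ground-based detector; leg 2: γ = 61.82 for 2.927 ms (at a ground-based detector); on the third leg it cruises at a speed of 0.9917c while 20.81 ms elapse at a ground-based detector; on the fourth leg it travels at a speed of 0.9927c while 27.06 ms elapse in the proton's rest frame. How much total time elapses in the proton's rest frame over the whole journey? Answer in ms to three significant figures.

τ = 31.6 ms

Leg 1: γ = 1/√(1 − 0.9893²) = 1/√0.02129 = 6.854; τ_1 = 12.18/6.854 = 1.777 ms.
Leg 2: γ = 61.82; τ_2 = 2.927/61.82 = 0.04735 ms.
Leg 3: γ = 1/√(1 − 0.9917²) = 1/√0.01653 = 7.778; τ_3 = 20.81/7.778 = 2.676 ms.
Leg 4: 27.06 ms is already measured in the proton's rest frame.
Total: 1.777 + 0.04735 + 2.676 + 27.06 ms.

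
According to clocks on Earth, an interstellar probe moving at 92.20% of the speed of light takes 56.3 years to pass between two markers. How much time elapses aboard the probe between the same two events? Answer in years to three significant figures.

τ = 21.8 years

β = 0.9220; γ = 1/√(1 − 0.9220²) = 1/√0.1499 = 2.583
The interval measured on Earth is the dilated one; the clock aboard the probe measures the proper time τ = Δt/γ = 56.3/2.583 years.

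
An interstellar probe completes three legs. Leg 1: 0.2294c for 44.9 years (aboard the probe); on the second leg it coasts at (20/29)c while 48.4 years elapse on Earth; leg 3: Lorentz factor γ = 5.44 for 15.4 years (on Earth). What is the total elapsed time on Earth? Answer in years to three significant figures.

Δt = 110 years

Leg 1: γ = 1/√(1 − 0.2294²) = 1/√0.9474 = 1.027; Δt_1 = 1.027 × 44.9 = 46.13 years.
Leg 2: 48.4 years is already measured on Earth.
Leg 3: 15.4 years is already measured on Earth.
Total: 46.13 + 48.40 + 15.40 years.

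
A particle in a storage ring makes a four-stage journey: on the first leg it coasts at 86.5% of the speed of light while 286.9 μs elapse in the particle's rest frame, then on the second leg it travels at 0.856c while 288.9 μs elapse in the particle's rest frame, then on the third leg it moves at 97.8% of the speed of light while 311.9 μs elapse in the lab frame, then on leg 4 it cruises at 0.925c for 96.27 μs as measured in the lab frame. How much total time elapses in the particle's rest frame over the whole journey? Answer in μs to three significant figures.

τ = 677 μs

Leg 1: 286.9 μs is already measured in the particle's rest frame.
Leg 2: 288.9 μs is already measured in the particle's rest frame.
Leg 3: β = 0.978; γ = 1/√(1 − 0.978²) = 1/√0.04352 = 4.794; τ_3 = 311.9/4.794 = 65.06 μs.
Leg 4: γ = 1/√(1 − 0.925²) = 1/√0.1444 = 2.632; τ_4 = 96.27/2.632 = 36.58 μs.
Total: 286.9 + 288.9 + 65.06 + 36.58 μs.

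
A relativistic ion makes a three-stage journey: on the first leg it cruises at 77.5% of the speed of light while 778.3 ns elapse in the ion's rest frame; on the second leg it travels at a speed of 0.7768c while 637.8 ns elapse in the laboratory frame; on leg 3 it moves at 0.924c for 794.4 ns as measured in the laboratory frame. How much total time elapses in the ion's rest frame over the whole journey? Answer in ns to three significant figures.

Leg 1: 778.3 ns is already measured in the ion's rest frame.
Leg 2: γ = 1/√(1 − 0.7768²) = 1/√0.3966 = 1.588; τ_2 = 637.8/1.588 = 401.7 ns.
Leg 3: γ = 1/√(1 − 0.924²) = 1/√0.1462 = 2.615; τ_3 = 794.4/2.615 = 303.8 ns.
Total: 778.3 + 401.7 + 303.8 ns.

τ = 1480 ns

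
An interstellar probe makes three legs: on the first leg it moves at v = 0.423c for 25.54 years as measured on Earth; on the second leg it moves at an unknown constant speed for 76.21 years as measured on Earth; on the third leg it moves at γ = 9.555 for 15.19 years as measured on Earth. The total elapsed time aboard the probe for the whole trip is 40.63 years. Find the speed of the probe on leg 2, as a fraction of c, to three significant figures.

Leg 1: γ = 1/√(1 − 0.423²) = 1/√0.8211 = 1.104; τ_1 = 25.54/1.104 = 23.14 years.
Leg 2: speed unknown; τ_2 = 76.21/γ_2.
Leg 3: γ = 9.555; τ_3 = 15.19/9.555 = 1.590 years.
Total proper time: 23.14 + τ_2 + 1.590 = 40.63, so τ_2 = 40.63 − 24.73 = 15.90 years.
γ_2 = 76.21/15.90 = 4.794; β = √(1 − 1/γ²) = √0.9565.

β = 0.978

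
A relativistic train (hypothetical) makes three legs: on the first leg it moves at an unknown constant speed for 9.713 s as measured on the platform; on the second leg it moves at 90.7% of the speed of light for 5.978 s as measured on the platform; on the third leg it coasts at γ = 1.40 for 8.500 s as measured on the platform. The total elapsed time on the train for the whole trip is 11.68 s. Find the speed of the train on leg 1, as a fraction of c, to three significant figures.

β = 0.948

Leg 1: speed unknown; τ_1 = 9.713/γ_1.
Leg 2: β = 0.907; γ = 1/√(1 − 0.907²) = 1/√0.1774 = 2.375; τ_2 = 5.978/2.375 = 2.518 s.
Leg 3: γ = 1.40; τ_3 = 8.500/1.400 = 6.071 s.
Total proper time: τ_1 + 2.518 + 6.071 = 11.68, so τ_1 = 11.68 − 8.589 = 3.091 s.
γ_1 = 9.713/3.091 = 3.142; β = √(1 − 1/γ²) = √0.8987.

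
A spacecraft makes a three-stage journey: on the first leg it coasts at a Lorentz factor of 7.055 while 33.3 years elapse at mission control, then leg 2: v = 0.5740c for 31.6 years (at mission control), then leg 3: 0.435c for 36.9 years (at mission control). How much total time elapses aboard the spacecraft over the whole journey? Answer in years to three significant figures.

τ = 63.8 years

Leg 1: γ = 7.055; τ_1 = 33.3/7.055 = 4.720 years.
Leg 2: γ = 1/√(1 − 0.5740²) = 1/√0.6705 = 1.221; τ_2 = 31.6/1.221 = 25.88 years.
Leg 3: γ = 1/√(1 − 0.435²) = 1/√0.8108 = 1.111; τ_3 = 36.9/1.111 = 33.23 years.
Total: 4.720 + 25.88 + 33.23 years.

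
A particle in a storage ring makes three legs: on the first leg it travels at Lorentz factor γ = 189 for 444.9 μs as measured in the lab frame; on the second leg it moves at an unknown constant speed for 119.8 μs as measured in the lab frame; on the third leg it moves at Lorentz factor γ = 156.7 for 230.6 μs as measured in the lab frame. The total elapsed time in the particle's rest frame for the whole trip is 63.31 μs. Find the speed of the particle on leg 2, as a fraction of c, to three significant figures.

Leg 1: γ = 189; τ_1 = 444.9/189.0 = 2.354 μs.
Leg 2: speed unknown; τ_2 = 119.8/γ_2.
Leg 3: γ = 156.7; τ_3 = 230.6/156.7 = 1.472 μs.
Total proper time: 2.354 + τ_2 + 1.472 = 63.31, so τ_2 = 63.31 − 3.826 = 59.48 μs.
γ_2 = 119.8/59.48 = 2.014; β = √(1 − 1/γ²) = √0.7535.

β = 0.868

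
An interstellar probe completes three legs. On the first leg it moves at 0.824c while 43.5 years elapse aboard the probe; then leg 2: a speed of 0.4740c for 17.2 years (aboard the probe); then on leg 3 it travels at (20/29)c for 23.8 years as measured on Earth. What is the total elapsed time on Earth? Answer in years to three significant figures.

Leg 1: γ = 1/√(1 − 0.824²) = 1/√0.3210 = 1.765; Δt_1 = 1.765 × 43.5 = 76.78 years.
Leg 2: γ = 1/√(1 − 0.4740²) = 1/√0.7753 = 1.136; Δt_2 = 1.136 × 17.2 = 19.53 years.
Leg 3: 23.8 years is already measured on Earth.
Total: 76.78 + 19.53 + 23.80 years.

Δt = 120 years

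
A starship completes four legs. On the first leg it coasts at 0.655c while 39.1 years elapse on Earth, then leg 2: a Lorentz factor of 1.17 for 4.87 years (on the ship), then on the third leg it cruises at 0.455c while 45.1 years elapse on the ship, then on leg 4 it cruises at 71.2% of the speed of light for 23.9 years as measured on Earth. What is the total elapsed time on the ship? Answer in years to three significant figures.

τ = 96.3 years

Leg 1: γ = 1/√(1 − 0.655²) = 1/√0.5710 = 1.323; τ_1 = 39.1/1.323 = 29.55 years.
Leg 2: 4.87 years is already measured on the ship.
Leg 3: 45.1 years is already measured on the ship.
Leg 4: β = 0.712; γ = 1/√(1 − 0.712²) = 1/√0.4931 = 1.424; τ_4 = 23.9/1.424 = 16.78 years.
Total: 29.55 + 4.870 + 45.10 + 16.78 years.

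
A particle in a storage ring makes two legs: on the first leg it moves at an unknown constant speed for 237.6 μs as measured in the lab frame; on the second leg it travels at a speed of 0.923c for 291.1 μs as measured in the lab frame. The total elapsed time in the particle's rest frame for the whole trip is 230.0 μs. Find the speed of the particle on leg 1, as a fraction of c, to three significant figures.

β = 0.868

Leg 1: speed unknown; τ_1 = 237.6/γ_1.
Leg 2: γ = 1/√(1 − 0.923²) = 1/√0.1481 = 2.599; τ_2 = 291.1/2.599 = 112.0 μs.
Total proper time: τ_1 + 112.0 = 230.0, so τ_1 = 230.0 − 112.0 = 118.0 μs.
γ_1 = 237.6/118.0 = 2.014; β = √(1 − 1/γ²) = √0.7534.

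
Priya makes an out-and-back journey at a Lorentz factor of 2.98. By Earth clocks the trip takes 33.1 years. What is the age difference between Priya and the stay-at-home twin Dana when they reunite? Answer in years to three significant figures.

γ = 2.98
Priya's elapsed proper time: τ = 33.1/2.980 = 11.11 years.
Age gap = Δt − τ = 33.1 − 11.11 years.

Δt − τ = 22.0 years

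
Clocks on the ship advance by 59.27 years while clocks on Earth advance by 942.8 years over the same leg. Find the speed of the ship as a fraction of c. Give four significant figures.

v = 0.9980c

The proper time is measured on the ship (both events occur at the ship's location); Δt is measured on Earth. γ = Δt/τ = 942.8/59.27 = 15.91.
β = √(1 − 1/γ²) = √(1 − 0.003952) = √0.9960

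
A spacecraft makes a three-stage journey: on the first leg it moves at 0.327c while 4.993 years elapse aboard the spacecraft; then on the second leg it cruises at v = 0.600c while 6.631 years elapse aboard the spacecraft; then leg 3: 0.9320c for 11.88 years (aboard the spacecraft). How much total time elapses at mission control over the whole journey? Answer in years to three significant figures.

Δt = 46.3 years

Leg 1: γ = 1/√(1 − 0.327²) = 1/√0.8931 = 1.058; Δt_1 = 1.058 × 4.993 = 5.283 years.
Leg 2: γ = 1/√(1 − 0.600²) = 1/√0.6400 = 1.250; Δt_2 = 1.250 × 6.631 = 8.289 years.
Leg 3: γ = 1/√(1 − 0.9320²) = 1/√0.1314 = 2.759; Δt_3 = 2.759 × 11.88 = 32.78 years.
Total: 5.283 + 8.289 + 32.78 years.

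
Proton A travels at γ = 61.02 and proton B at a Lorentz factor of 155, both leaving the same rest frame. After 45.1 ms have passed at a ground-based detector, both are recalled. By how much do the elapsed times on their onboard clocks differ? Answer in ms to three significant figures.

A: γ = 61.02; τ_A = 45.1/61.02 = 0.7391 ms.
B: γ = 155; τ_B = 45.1/155.0 = 0.2910 ms.

|τ_A − τ_B| = 0.448 ms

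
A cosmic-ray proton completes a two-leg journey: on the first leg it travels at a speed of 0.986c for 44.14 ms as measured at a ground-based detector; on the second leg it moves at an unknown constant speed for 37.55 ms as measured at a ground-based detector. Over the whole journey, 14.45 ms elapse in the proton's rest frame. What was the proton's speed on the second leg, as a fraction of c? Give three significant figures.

Leg 1: γ = 1/√(1 − 0.986²) = 1/√0.02780 = 5.997; τ_1 = 44.14/5.997 = 7.360 ms.
Leg 2: speed unknown; τ_2 = 37.55/γ_2.
Total proper time: 7.360 + τ_2 = 14.45, so τ_2 = 14.45 − 7.360 = 7.090 ms.
γ_2 = 37.55/7.090 = 5.296; β = √(1 − 1/γ²) = √0.9644.

β = 0.982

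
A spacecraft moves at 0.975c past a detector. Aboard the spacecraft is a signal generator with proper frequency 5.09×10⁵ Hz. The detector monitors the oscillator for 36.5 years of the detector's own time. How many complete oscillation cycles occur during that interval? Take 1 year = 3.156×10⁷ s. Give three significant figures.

γ = 1/√(1 − 0.975²) = 1/√0.04938 = 4.500
During 36.5 years of lab time, the oscillator's proper time advances by τ = Δt/γ = 36.5/4.500 = 8.110 years = 2.560×10⁸ s.
N = f × τ = 5.09×10⁵ × 2.560×10⁸ = 1.303×10¹⁴.

N = 1.30×10¹⁴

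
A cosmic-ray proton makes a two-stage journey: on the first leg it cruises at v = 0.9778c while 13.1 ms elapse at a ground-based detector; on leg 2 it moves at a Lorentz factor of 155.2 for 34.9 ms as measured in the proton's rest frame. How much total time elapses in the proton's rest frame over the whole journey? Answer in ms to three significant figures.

Leg 1: γ = 1/√(1 − 0.9778²) = 1/√0.04391 = 4.772; τ_1 = 13.1/4.772 = 2.745 ms.
Leg 2: 34.9 ms is already measured in the proton's rest frame.
Total: 2.745 + 34.90 ms.

τ = 37.6 ms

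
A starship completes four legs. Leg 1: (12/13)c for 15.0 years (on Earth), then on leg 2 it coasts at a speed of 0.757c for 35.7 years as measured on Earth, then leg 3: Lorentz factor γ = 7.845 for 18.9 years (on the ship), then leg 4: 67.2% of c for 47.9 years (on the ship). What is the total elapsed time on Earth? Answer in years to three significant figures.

Leg 1: 15.0 years is already measured on Earth.
Leg 2: 35.7 years is already measured on Earth.
Leg 3: γ = 7.845; Δt_3 = 7.845 × 18.9 = 148.3 years.
Leg 4: β = 0.672; γ = 1/√(1 − 0.672²) = 1/√0.5484 = 1.350; Δt_4 = 1.350 × 47.9 = 64.68 years.
Total: 15.00 + 35.70 + 148.3 + 64.68 years.

Δt = 264 years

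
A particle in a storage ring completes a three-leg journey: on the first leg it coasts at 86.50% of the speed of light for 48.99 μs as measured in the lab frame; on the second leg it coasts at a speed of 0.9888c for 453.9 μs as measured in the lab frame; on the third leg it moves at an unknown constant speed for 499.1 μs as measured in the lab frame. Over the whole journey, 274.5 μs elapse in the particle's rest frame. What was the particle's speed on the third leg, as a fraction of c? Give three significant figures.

Leg 1: β = 0.8650; γ = 1/√(1 − 0.8650²) = 1/√0.2518 = 1.993; τ_1 = 48.99/1.993 = 24.58 μs.
Leg 2: γ = 1/√(1 − 0.9888²) = 1/√0.02227 = 6.700; τ_2 = 453.9/6.700 = 67.74 μs.
Leg 3: speed unknown; τ_3 = 499.1/γ_3.
Total proper time: 24.58 + 67.74 + τ_3 = 274.5, so τ_3 = 274.5 − 92.32 = 182.2 μs.
γ_3 = 499.1/182.2 = 2.740; β = √(1 − 1/γ²) = √0.8668.

β = 0.931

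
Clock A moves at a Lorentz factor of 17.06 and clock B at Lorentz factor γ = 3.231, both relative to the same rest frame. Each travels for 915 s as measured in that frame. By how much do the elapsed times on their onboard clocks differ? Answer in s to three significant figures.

A: γ = 17.06; τ_A = 915/17.06 = 53.63 s.
B: γ = 3.231; τ_B = 915/3.231 = 283.2 s.

|τ_A − τ_B| = 230 s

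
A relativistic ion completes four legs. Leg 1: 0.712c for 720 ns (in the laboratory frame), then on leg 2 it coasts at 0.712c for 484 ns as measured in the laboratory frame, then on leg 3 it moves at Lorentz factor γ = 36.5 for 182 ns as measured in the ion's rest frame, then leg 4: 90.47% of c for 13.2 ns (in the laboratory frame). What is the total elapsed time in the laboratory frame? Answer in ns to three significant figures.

Δt = 7860 ns

Leg 1: 720 ns is already measured in the laboratory frame.
Leg 2: 484 ns is already measured in the laboratory frame.
Leg 3: γ = 36.5; Δt_3 = 36.50 × 182 = 6643 ns.
Leg 4: 13.2 ns is already measured in the laboratory frame.
Total: 720.0 + 484.0 + 6643 + 13.20 ns.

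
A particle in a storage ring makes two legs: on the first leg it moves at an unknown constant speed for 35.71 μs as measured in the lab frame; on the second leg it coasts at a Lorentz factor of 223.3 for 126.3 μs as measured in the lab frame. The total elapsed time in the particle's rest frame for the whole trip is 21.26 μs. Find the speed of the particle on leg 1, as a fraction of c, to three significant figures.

β = 0.815

Leg 1: speed unknown; τ_1 = 35.71/γ_1.
Leg 2: γ = 223.3; τ_2 = 126.3/223.3 = 0.5656 μs.
Total proper time: τ_1 + 0.5656 = 21.26, so τ_1 = 21.26 − 0.5656 = 20.69 μs.
γ_1 = 35.71/20.69 = 1.726; β = √(1 − 1/γ²) = √0.6642.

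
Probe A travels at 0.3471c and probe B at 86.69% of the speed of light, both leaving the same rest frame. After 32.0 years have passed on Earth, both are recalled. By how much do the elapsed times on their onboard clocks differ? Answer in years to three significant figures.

|τ_A − τ_B| = 14.1 years

A: γ = 1/√(1 − 0.3471²) = 1/√0.8795 = 1.066; τ_A = 32.0/1.066 = 30.01 years.
B: β = 0.8669; γ = 1/√(1 − 0.8669²) = 1/√0.2485 = 2.006; τ_B = 32.0/2.006 = 15.95 years.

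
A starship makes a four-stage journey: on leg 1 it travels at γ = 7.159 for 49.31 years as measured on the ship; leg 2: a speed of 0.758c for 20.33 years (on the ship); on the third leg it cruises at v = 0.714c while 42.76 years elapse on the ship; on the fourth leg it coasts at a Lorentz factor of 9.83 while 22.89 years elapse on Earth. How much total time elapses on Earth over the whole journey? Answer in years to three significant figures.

Leg 1: γ = 7.159; Δt_1 = 7.159 × 49.31 = 353.0 years.
Leg 2: γ = 1/√(1 − 0.758²) = 1/√0.4254 = 1.533; Δt_2 = 1.533 × 20.33 = 31.17 years.
Leg 3: γ = 1/√(1 − 0.714²) = 1/√0.4902 = 1.428; Δt_3 = 1.428 × 42.76 = 61.07 years.
Leg 4: 22.89 years is already measured on Earth.
Total: 353.0 + 31.17 + 61.07 + 22.89 years.

Δt = 468 years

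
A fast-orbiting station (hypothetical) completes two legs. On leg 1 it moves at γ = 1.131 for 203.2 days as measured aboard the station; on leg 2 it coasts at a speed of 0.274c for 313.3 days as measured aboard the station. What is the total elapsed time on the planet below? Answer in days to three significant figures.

Leg 1: γ = 1.131; Δt_1 = 1.131 × 203.2 = 229.8 days.
Leg 2: γ = 1/√(1 − 0.274²) = 1/√0.9249 = 1.040; Δt_2 = 1.040 × 313.3 = 325.8 days.
Total: 229.8 + 325.8 days.

Δt = 556 days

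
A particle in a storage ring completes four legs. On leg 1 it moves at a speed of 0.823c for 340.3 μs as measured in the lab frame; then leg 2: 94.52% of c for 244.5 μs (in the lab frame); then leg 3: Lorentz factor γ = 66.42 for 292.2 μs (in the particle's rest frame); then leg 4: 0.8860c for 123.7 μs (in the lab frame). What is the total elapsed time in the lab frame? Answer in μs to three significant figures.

Leg 1: 340.3 μs is already measured in the lab frame.
Leg 2: 244.5 μs is already measured in the lab frame.
Leg 3: γ = 66.42; Δt_3 = 66.42 × 292.2 = 1.941×10⁴ μs.
Leg 4: 123.7 μs is already measured in the lab frame.
Total: 340.3 + 244.5 + 1.941×10⁴ + 123.7 μs.

Δt = 2.01×10⁴ μs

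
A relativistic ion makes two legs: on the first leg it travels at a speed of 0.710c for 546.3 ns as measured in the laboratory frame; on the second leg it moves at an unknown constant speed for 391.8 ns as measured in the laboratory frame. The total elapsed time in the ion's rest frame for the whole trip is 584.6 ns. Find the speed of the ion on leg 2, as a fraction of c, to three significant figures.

β = 0.860

Leg 1: γ = 1/√(1 − 0.710²) = 1/√0.4959 = 1.420; τ_1 = 546.3/1.420 = 384.7 ns.
Leg 2: speed unknown; τ_2 = 391.8/γ_2.
Total proper time: 384.7 + τ_2 = 584.6, so τ_2 = 584.6 − 384.7 = 199.9 ns.
γ_2 = 391.8/199.9 = 1.960; β = √(1 − 1/γ²) = √0.7397.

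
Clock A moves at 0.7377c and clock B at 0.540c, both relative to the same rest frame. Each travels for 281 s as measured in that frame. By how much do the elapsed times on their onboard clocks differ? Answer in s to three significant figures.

|τ_A − τ_B| = 46.8 s

A: γ = 1/√(1 − 0.7377²) = 1/√0.4558 = 1.481; τ_A = 281/1.481 = 189.7 s.
B: γ = 1/√(1 − 0.540²) = 1/√0.7084 = 1.188; τ_B = 281/1.188 = 236.5 s.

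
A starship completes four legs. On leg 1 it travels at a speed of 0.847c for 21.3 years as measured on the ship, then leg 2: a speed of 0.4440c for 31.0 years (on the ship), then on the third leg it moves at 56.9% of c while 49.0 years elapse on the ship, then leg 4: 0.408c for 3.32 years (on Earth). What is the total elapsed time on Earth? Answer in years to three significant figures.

Leg 1: γ = 1/√(1 − 0.847²) = 1/√0.2826 = 1.881; Δt_1 = 1.881 × 21.3 = 40.07 years.
Leg 2: γ = 1/√(1 − 0.4440²) = 1/√0.8029 = 1.116; Δt_2 = 1.116 × 31.0 = 34.60 years.
Leg 3: β = 0.569; γ = 1/√(1 − 0.569²) = 1/√0.6762 = 1.216; Δt_3 = 1.216 × 49.0 = 59.59 years.
Leg 4: 3.32 years is already measured on Earth.
Total: 40.07 + 34.60 + 59.59 + 3.320 years.

Δt = 138 years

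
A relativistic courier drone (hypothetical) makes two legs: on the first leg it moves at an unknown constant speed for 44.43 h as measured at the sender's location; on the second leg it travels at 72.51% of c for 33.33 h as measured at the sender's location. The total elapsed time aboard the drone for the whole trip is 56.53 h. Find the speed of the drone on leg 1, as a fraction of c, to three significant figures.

β = 0.655

Leg 1: speed unknown; τ_1 = 44.43/γ_1.
Leg 2: β = 0.7251; γ = 1/√(1 − 0.7251²) = 1/√0.4742 = 1.452; τ_2 = 33.33/1.452 = 22.95 h.
Total proper time: τ_1 + 22.95 = 56.53, so τ_1 = 56.53 − 22.95 = 33.58 h.
γ_1 = 44.43/33.58 = 1.323; β = √(1 − 1/γ²) = √0.4289.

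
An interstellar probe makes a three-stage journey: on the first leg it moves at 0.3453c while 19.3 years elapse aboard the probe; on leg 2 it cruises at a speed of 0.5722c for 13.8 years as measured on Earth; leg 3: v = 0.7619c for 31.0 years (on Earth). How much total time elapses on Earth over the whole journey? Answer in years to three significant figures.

Δt = 65.4 years

Leg 1: γ = 1/√(1 − 0.3453²) = 1/√0.8808 = 1.066; Δt_1 = 1.066 × 19.3 = 20.56 years.
Leg 2: 13.8 years is already measured on Earth.
Leg 3: 31.0 years is already measured on Earth.
Total: 20.56 + 13.80 + 31.00 years.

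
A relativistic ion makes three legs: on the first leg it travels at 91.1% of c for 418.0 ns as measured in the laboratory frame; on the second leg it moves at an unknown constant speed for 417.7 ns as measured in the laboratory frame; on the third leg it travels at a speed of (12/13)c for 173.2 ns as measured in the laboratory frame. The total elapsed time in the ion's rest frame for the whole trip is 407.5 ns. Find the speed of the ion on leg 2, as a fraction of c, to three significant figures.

β = 0.915

Leg 1: β = 0.911; γ = 1/√(1 − 0.911²) = 1/√0.1701 = 2.425; τ_1 = 418.0/2.425 = 172.4 ns.
Leg 2: speed unknown; τ_2 = 417.7/γ_2.
Leg 3: γ = 1/√(1 − (12/13)²) = 13/5 = 2.600; τ_3 = 173.2/2.600 = 66.62 ns.
Total proper time: 172.4 + τ_2 + 66.62 = 407.5, so τ_2 = 407.5 − 239.0 = 168.5 ns.
γ_2 = 417.7/168.5 = 2.479; β = √(1 − 1/γ²) = √0.8373.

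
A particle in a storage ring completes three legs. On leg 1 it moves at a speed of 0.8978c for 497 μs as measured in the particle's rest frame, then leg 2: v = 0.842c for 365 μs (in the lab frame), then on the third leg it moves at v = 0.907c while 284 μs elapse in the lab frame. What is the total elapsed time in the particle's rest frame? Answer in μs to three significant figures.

τ = 814 μs

Leg 1: 497 μs is already measured in the particle's rest frame.
Leg 2: γ = 1/√(1 − 0.842²) = 1/√0.2910 = 1.854; τ_2 = 365/1.854 = 196.9 μs.
Leg 3: γ = 1/√(1 − 0.907²) = 1/√0.1774 = 2.375; τ_3 = 284/2.375 = 119.6 μs.
Total: 497.0 + 196.9 + 119.6 μs.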